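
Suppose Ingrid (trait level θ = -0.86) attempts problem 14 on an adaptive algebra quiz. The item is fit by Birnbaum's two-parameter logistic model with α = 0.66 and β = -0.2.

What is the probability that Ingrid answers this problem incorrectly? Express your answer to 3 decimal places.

0.607

P(θ) = 1 / (1 + exp(−α(θ − β)))
Exponent: 0.66 × (-0.86 − (-0.2)) = -0.4356
1/(1 + e^{0.4356}) = 0.3928
P(incorrect) = 1 − 0.3928 = 0.6072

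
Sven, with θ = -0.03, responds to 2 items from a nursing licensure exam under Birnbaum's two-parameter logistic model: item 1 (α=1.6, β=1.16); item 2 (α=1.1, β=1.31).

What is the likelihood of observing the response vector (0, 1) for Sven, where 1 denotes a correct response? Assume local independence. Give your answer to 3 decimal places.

P(θ) = 1 / (1 + exp(−α(θ − β)))
P_1 = 1/(1+e^{1.9040}) = 0.1297
P_2 = 1/(1+e^{1.4740}) = 0.1863
L = (1−P_1) × P_2 = 0.8703 × 0.1863 = 0.16218

0.162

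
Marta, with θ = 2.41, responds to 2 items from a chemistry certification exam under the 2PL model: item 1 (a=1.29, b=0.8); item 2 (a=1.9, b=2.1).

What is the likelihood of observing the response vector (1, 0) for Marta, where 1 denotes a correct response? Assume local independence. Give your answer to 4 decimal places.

0.3171

P(θ) = 1 / (1 + exp(−a(θ − b)))
P_1 = 1/(1+e^{-2.0769}) = 0.8886
P_2 = 1/(1+e^{-0.5890}) = 0.6431
L = P_1 × (1−P_2) = 0.8886 × 0.3569 = 0.31712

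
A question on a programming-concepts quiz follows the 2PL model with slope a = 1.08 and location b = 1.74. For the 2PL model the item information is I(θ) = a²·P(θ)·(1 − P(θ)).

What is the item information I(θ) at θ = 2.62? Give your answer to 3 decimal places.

0.235

P = 1/(1+e^{-0.9504}) = 0.7212
P(1−P) = 0.7212 × 0.2788 = 0.2011
I = a² × P(1−P) = 1.08² × 0.2011 = 0.23453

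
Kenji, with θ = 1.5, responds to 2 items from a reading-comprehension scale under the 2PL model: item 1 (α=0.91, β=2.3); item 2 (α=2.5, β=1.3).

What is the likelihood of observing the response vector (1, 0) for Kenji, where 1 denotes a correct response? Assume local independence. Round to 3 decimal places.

0.123

P(θ) = 1 / (1 + exp(−α(θ − β)))
P_1 = 1/(1+e^{0.7280}) = 0.3256
P_2 = 1/(1+e^{-0.5000}) = 0.6225
L = P_1 × (1−P_2) = 0.3256 × 0.3775 = 0.12294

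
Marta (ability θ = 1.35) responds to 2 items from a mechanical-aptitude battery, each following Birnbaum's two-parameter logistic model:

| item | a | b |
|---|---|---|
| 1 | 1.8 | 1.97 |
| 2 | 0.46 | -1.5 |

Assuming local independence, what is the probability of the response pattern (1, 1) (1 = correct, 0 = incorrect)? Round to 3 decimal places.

P(θ) = 1 / (1 + exp(−a(θ − b)))
P_1 = 1/(1+e^{1.1160}) = 0.2468
P_2 = 1/(1+e^{-1.3110}) = 0.7877
L = P_1 × P_2 = 0.2468 × 0.7877 = 0.19436

0.194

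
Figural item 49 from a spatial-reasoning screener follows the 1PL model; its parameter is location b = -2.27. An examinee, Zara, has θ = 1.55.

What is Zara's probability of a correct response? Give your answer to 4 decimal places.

0.9785

P(θ) = 1 / (1 + exp(−(θ − b)))
Exponent: (1.55 − (-2.27)) = 3.8200
1/(1 + e^{-3.8200}) = 0.9785
P = 0.9785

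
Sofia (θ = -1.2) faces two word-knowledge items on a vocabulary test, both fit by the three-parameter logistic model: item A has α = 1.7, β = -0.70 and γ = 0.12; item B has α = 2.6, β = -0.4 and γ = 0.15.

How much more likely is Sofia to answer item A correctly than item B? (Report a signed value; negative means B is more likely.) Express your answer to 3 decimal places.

0.139

P(θ) = γ + (1 − γ) · 1 / (1 + exp(−α(θ − β)))
P_A = 0.3835
P_B = 0.2444
P_A − P_B = 0.1391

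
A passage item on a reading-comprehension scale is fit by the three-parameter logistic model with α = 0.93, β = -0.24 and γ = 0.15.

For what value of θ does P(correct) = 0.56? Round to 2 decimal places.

P(θ) = γ + (1 − γ) · 1 / (1 + exp(−α(θ − β)))
Remove guessing floor: (0.56 − 0.15)/(1 − 0.15) = 0.4824
logit = ln(0.4824/0.5176) = -0.0706
θ = β + logit/(α) = -0.24 + (-0.0706)/0.9300 = -0.3159

-0.32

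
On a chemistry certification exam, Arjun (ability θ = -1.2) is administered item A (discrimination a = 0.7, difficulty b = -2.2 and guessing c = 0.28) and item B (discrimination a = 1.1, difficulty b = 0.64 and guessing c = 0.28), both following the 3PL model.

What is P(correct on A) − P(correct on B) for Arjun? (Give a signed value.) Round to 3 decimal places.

0.397

P(θ) = c + (1 − c) · 1 / (1 + exp(−a(θ − b)))
P_A = 0.7611
P_B = 0.3640
P_A − P_B = 0.3971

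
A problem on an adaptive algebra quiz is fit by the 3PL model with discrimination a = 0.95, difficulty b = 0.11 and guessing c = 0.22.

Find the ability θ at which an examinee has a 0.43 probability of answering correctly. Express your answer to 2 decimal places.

-0.94

P(θ) = c + (1 − c) · 1 / (1 + exp(−a(θ − b)))
Remove guessing floor: (0.43 − 0.22)/(1 − 0.22) = 0.2692
logit = ln(0.2692/0.7308) = -0.9985
θ = b + logit/(a) = 0.11 + (-0.9985)/0.9500 = -0.9411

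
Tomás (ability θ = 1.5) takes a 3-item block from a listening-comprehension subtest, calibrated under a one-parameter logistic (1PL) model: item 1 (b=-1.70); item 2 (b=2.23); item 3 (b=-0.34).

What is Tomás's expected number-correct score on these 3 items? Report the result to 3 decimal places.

2.149

P(θ) = 1 / (1 + exp(−(θ − b)))
P_1 = 1/(1+e^{-3.2000}) = 0.9608
P_2 = 1/(1+e^{0.7300}) = 0.3252
P_3 = 1/(1+e^{-1.8400}) = 0.8629
E[score] = 0.9608 + 0.3252 + 0.8629 = 2.1490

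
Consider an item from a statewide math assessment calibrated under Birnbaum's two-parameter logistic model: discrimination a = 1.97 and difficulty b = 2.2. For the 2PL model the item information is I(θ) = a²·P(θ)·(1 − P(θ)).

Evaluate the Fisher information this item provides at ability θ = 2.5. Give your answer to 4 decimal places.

0.8902

P = 1/(1+e^{-0.5910}) = 0.6436
P(1−P) = 0.6436 × 0.3564 = 0.2294
I = a² × P(1−P) = 1.97² × 0.2294 = 0.89020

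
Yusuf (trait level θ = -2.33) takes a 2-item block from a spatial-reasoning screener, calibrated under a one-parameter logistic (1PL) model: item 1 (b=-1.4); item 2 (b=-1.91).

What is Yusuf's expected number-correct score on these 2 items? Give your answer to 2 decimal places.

0.68

P(θ) = 1 / (1 + exp(−(θ − b)))
P_1 = 1/(1+e^{0.9300}) = 0.2829
P_2 = 1/(1+e^{0.4200}) = 0.3965
E[score] = 0.2829 + 0.3965 = 0.6794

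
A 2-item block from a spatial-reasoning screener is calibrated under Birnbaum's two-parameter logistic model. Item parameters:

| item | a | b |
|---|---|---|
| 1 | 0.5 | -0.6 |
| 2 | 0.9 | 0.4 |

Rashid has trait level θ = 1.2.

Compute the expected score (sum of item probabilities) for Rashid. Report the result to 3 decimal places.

1.384

P(θ) = 1 / (1 + exp(−a(θ − b)))
P_1 = 1/(1+e^{-0.9000}) = 0.7109
P_2 = 1/(1+e^{-0.7200}) = 0.6726
E[score] = 0.7109 + 0.6726 = 1.3836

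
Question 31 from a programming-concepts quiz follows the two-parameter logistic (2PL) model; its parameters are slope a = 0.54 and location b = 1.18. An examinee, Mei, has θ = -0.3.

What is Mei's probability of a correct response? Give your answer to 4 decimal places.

0.3102

P(θ) = 1 / (1 + exp(−a(θ − b)))
Exponent: 0.54 × (-0.3 − 1.18) = -0.7992
1/(1 + e^{0.7992}) = 0.3102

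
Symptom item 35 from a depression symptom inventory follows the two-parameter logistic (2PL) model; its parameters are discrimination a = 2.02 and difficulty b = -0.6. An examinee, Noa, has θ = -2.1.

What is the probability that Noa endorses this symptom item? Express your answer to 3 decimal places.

0.046

P(θ) = 1 / (1 + exp(−a(θ − b)))
Exponent: 2.02 × (-2.1 − (-0.6)) = -3.0300
1/(1 + e^{3.0300}) = 0.0461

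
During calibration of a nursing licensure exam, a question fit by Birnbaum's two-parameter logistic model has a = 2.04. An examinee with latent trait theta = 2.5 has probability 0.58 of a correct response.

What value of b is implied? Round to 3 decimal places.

2.342

P(theta) = 1 / (1 + exp(−a(theta − b)))
logit(0.58) = ln(0.58/0.42) = 0.3228
b = theta − logit/(a) = 2.5 − 0.3228/2.0400 = 2.3418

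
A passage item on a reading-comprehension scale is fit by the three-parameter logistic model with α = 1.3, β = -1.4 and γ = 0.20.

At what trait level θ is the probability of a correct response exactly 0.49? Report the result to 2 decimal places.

P(θ) = γ + (1 − γ) · 1 / (1 + exp(−α(θ − β)))
Remove guessing floor: (0.49 − 0.20)/(1 − 0.20) = 0.3625
logit = ln(0.3625/0.6375) = -0.5645
θ = β + logit/(α) = -1.4 + (-0.5645)/1.3000 = -1.8343

-1.83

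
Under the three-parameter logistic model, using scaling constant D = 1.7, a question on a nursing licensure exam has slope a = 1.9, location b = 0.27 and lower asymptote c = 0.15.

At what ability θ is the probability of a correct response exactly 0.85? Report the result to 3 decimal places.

P(θ) = c + (1 − c) · 1 / (1 + exp(−D·a(θ − b)))
Remove guessing floor: (0.85 − 0.15)/(1 − 0.15) = 0.8235
logit = ln(0.8235/0.1765) = 1.5404
θ = b + logit/(1.7·a) = 0.27 + 1.5404/3.2300 = 0.7469

0.747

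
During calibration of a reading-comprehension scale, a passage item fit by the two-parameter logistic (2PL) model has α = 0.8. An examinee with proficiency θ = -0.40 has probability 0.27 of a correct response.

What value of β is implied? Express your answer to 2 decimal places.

P(θ) = 1 / (1 + exp(−α(θ − β)))
logit(0.27) = ln(0.27/0.73) = -0.9946
β = θ − logit/(α) = -0.40 − (-0.9946)/0.8000 = 0.8433

0.84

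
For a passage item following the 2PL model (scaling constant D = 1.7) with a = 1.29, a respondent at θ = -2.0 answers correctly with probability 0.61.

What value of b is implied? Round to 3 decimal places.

P(θ) = 1 / (1 + exp(−D·a(θ − b)))
logit(0.61) = ln(0.61/0.39) = 0.4473
b = θ − logit/(1.7·a) = -2.0 − 0.4473/2.1930 = -2.2040

-2.204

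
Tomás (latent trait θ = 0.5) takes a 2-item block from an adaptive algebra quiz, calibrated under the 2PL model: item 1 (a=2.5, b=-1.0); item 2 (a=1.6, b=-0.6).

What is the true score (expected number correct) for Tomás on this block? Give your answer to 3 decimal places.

P(θ) = 1 / (1 + exp(−a(θ − b)))
P_1 = 1/(1+e^{-3.7500}) = 0.9770
P_2 = 1/(1+e^{-1.7600}) = 0.8532
E[score] = 0.9770 + 0.8532 = 1.8302

1.830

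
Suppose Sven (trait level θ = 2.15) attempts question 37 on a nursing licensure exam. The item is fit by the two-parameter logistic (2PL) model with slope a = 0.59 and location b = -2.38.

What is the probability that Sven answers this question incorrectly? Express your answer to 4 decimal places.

P(θ) = 1 / (1 + exp(−a(θ − b)))
Exponent: 0.59 × (2.15 − (-2.38)) = 2.6727
1/(1 + e^{-2.6727}) = 0.9354
P(incorrect) = 1 − 0.9354 = 0.0646

0.0646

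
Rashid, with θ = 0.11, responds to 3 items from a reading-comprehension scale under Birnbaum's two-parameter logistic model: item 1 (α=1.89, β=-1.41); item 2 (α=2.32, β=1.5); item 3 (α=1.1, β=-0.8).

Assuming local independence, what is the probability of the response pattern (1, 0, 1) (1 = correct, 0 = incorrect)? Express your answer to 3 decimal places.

0.666

P(θ) = 1 / (1 + exp(−α(θ − β)))
P_1 = 1/(1+e^{-2.8728}) = 0.9465
P_2 = 1/(1+e^{3.2248}) = 0.0382
P_3 = 1/(1+e^{-1.0010}) = 0.7313
L = P_1 × (1−P_2) × P_3 = 0.9465 × 0.9618 × 0.7313 = 0.66565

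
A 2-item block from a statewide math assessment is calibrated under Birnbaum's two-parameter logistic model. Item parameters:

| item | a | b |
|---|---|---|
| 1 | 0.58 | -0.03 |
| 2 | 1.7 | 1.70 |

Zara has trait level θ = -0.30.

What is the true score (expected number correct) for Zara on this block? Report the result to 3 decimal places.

P(θ) = 1 / (1 + exp(−a(θ − b)))
P_1 = 1/(1+e^{0.1566}) = 0.4609
P_2 = 1/(1+e^{3.4000}) = 0.0323
E[score] = 0.4609 + 0.0323 = 0.4932

0.493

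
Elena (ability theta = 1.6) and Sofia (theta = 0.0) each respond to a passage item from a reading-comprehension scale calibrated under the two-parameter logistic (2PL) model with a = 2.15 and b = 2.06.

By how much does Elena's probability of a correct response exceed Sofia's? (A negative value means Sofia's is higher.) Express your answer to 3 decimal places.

P(theta) = 1 / (1 + exp(−a(theta − b)))
P(Elena) = 0.2711  [exponent -0.9890]
P(Sofia) = 0.0118  [exponent -4.4290]
Difference = 0.2711 − 0.0118 = 0.2593

0.259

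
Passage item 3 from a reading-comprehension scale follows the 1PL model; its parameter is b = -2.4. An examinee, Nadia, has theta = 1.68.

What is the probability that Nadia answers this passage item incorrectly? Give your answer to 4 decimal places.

P(theta) = 1 / (1 + exp(−(theta − b)))
Exponent: (1.68 − (-2.4)) = 4.0800
1/(1 + e^{-4.0800}) = 0.9834
P = 0.9834
P(incorrect) = 1 − 0.9834 = 0.0166

0.0166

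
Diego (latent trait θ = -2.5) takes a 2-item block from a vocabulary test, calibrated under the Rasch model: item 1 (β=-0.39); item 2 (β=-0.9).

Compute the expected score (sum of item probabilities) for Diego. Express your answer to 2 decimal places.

P(θ) = 1 / (1 + exp(−(θ − β)))
P_1 = 1/(1+e^{2.1100}) = 0.1081
P_2 = 1/(1+e^{1.6000}) = 0.1680
E[score] = 0.1081 + 0.1680 = 0.2761

0.28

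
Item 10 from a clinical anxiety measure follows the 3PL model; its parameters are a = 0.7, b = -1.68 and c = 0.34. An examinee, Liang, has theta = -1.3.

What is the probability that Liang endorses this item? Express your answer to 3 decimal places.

0.714

P(theta) = c + (1 − c) · 1 / (1 + exp(−a(theta − b)))
Exponent: 0.7 × (-1.3 − (-1.68)) = 0.2660
1/(1 + e^{-0.2660}) = 0.5661
P = 0.34 + 0.66 × 0.5661 = 0.7136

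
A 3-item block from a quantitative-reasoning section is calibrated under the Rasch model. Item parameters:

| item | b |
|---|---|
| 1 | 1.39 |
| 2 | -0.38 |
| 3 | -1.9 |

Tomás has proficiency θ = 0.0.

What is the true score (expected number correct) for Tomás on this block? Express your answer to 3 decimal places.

P(θ) = 1 / (1 + exp(−(θ − b)))
P_1 = 1/(1+e^{1.3900}) = 0.1994
P_2 = 1/(1+e^{-0.3800}) = 0.5939
P_3 = 1/(1+e^{-1.9000}) = 0.8699
E[score] = 0.1994 + 0.5939 + 0.8699 = 1.6632

1.663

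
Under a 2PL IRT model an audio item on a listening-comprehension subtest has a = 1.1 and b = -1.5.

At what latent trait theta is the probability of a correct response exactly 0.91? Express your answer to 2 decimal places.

P(theta) = 1 / (1 + exp(−a(theta − b)))
logit = ln(0.9100/0.0900) = 2.3136
theta = b + logit/(a) = -1.5 + 2.3136/1.1000 = 0.6033

0.60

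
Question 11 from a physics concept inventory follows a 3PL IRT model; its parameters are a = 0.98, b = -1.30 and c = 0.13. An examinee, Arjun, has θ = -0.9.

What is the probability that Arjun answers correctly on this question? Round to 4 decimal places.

0.6492

P(θ) = c + (1 − c) · 1 / (1 + exp(−a(θ − b)))
Exponent: 0.98 × (-0.9 − (-1.30)) = 0.3920
1/(1 + e^{-0.3920}) = 0.5968
P = 0.13 + 0.87 × 0.5968 = 0.6492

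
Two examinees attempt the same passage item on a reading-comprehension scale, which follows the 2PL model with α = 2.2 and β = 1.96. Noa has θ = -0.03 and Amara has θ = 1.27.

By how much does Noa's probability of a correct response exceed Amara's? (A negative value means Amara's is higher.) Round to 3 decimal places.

P(θ) = 1 / (1 + exp(−α(θ − β)))
P(Noa) = 0.0124  [exponent -4.3780]
P(Amara) = 0.1798  [exponent -1.5180]
Difference = 0.0124 − 0.1798 = -0.1674

-0.167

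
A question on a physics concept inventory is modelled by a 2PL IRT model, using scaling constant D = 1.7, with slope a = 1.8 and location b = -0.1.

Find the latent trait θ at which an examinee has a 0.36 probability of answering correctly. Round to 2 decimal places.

P(θ) = 1 / (1 + exp(−D·a(θ − b)))
logit = ln(0.3600/0.6400) = -0.5754
θ = b + logit/(1.7·a) = -0.1 + (-0.5754)/3.0600 = -0.2880

-0.29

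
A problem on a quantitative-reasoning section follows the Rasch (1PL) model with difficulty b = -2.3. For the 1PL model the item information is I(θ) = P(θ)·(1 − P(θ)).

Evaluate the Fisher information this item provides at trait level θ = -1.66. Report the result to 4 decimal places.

0.2261

P = 1/(1+e^{-0.6400}) = 0.6548
P(1−P) = 0.6548 × 0.3452 = 0.2261
I = P(1−P) = 0.22605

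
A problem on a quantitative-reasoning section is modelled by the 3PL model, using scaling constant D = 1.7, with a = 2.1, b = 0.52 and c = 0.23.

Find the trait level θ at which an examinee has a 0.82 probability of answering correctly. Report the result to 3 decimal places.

P(θ) = c + (1 − c) · 1 / (1 + exp(−D·a(θ − b)))
Remove guessing floor: (0.82 − 0.23)/(1 − 0.23) = 0.7662
logit = ln(0.7662/0.2338) = 1.1872
θ = b + logit/(1.7·a) = 0.52 + 1.1872/3.5700 = 0.8525

0.853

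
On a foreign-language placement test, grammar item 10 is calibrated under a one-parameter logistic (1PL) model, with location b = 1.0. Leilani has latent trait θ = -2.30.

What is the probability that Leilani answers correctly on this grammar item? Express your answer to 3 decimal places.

0.036

P(θ) = 1 / (1 + exp(−(θ − b)))
Exponent: (-2.30 − 1.0) = -3.3000
1/(1 + e^{3.3000}) = 0.0356
P = 0.0356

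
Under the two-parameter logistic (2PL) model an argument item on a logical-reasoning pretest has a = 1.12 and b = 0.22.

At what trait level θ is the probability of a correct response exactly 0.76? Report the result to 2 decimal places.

P(θ) = 1 / (1 + exp(−a(θ − b)))
logit = ln(0.7600/0.2400) = 1.1527
θ = b + logit/(a) = 0.22 + 1.1527/1.1200 = 1.2492

1.25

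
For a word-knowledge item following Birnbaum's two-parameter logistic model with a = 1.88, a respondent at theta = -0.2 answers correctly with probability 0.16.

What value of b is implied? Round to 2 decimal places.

0.68

P(theta) = 1 / (1 + exp(−a(theta − b)))
logit(0.16) = ln(0.16/0.84) = -1.6582
b = theta − logit/(a) = -0.2 − (-1.6582)/1.8800 = 0.6820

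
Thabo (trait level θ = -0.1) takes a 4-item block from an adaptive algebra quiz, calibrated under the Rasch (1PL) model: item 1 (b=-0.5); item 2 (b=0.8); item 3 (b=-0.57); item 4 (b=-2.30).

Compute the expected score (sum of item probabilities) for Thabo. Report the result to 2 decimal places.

2.40

P(θ) = 1 / (1 + exp(−(θ − b)))
P_1 = 1/(1+e^{-0.4000}) = 0.5987
P_2 = 1/(1+e^{0.9000}) = 0.2891
P_3 = 1/(1+e^{-0.4700}) = 0.6154
P_4 = 1/(1+e^{-2.2000}) = 0.9002
E[score] = 0.5987 + 0.2891 + 0.6154 + 0.9002 = 2.4034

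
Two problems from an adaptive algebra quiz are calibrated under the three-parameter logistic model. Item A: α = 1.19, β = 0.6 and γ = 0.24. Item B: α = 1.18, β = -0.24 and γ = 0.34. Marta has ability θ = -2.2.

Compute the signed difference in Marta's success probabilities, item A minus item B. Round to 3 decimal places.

-0.133

P(θ) = γ + (1 − γ) · 1 / (1 + exp(−α(θ − β)))
P_A = 0.2662
P_B = 0.3994
P_A − P_B = -0.1332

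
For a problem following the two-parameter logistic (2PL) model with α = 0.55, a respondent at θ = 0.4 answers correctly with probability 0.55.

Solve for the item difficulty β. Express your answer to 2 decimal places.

P(θ) = 1 / (1 + exp(−α(θ − β)))
logit(0.55) = ln(0.55/0.45) = 0.2007
β = θ − logit/(α) = 0.4 − 0.2007/0.5500 = 0.0351

0.04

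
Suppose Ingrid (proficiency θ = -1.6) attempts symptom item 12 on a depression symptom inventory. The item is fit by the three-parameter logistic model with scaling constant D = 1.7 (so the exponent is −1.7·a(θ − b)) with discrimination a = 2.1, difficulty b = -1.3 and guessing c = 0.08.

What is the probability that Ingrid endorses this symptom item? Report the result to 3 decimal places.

P(θ) = c + (1 − c) · 1 / (1 + exp(−D·a(θ − b)))
Exponent: 1.7 × 2.1 × (-1.6 − (-1.3)) = -1.0710
1/(1 + e^{1.0710}) = 0.2552
P = 0.08 + 0.92 × 0.2552 = 0.3148

0.315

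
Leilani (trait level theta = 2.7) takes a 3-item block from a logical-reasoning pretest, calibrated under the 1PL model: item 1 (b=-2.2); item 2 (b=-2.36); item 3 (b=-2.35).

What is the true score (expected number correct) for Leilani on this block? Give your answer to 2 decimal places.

P(theta) = 1 / (1 + exp(−(theta − b)))
P_1 = 1/(1+e^{-4.9000}) = 0.9926
P_2 = 1/(1+e^{-5.0600}) = 0.9937
P_3 = 1/(1+e^{-5.0500}) = 0.9936
E[score] = 0.9926 + 0.9937 + 0.9936 = 2.9799

2.98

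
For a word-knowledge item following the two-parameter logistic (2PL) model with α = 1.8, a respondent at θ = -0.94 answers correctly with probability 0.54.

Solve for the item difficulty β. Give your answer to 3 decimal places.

-1.029

P(θ) = 1 / (1 + exp(−α(θ − β)))
logit(0.54) = ln(0.54/0.46) = 0.1603
β = θ − logit/(α) = -0.94 − 0.1603/1.8000 = -1.0291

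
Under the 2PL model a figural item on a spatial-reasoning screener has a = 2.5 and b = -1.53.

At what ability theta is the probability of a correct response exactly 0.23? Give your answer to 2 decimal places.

-2.01

P(theta) = 1 / (1 + exp(−a(theta − b)))
logit = ln(0.2300/0.7700) = -1.2083
theta = b + logit/(a) = -1.53 + (-1.2083)/2.5000 = -2.0133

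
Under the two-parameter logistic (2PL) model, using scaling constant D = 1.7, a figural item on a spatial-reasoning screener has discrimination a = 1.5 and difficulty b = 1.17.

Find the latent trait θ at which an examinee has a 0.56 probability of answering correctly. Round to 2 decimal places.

1.26

P(θ) = 1 / (1 + exp(−D·a(θ − b)))
logit = ln(0.5600/0.4400) = 0.2412
θ = b + logit/(1.7·a) = 1.17 + 0.2412/2.5500 = 1.2646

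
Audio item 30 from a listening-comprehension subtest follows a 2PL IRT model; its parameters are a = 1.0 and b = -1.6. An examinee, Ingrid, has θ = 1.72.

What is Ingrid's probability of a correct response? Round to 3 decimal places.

0.965

P(θ) = 1 / (1 + exp(−a(θ − b)))
Exponent: 1.0 × (1.72 − (-1.6)) = 3.3200
1/(1 + e^{-3.3200}) = 0.9651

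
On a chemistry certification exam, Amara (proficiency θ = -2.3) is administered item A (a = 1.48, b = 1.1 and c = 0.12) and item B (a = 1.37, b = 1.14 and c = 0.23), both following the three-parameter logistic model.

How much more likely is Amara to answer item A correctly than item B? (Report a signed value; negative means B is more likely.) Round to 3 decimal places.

P(θ) = c + (1 − c) · 1 / (1 + exp(−a(θ − b)))
P_A = 0.1257
P_B = 0.2369
P_A − P_B = -0.1111

-0.111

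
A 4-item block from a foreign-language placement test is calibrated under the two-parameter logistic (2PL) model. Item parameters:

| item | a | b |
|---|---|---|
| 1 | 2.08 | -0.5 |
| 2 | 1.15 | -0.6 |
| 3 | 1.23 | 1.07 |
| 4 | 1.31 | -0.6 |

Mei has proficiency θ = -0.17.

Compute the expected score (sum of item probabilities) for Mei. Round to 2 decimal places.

2.10

P(θ) = 1 / (1 + exp(−a(θ − b)))
P_1 = 1/(1+e^{-0.6864}) = 0.6652
P_2 = 1/(1+e^{-0.4945}) = 0.6212
P_3 = 1/(1+e^{1.5252}) = 0.1787
P_4 = 1/(1+e^{-0.5633}) = 0.6372
E[score] = 0.6652 + 0.6212 + 0.1787 + 0.6372 = 2.1022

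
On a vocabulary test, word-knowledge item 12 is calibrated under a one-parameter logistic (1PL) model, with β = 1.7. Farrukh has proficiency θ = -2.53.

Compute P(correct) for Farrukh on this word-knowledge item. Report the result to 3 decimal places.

0.014

P(θ) = 1 / (1 + exp(−(θ − β)))
Exponent: (-2.53 − 1.7) = -4.2300
1/(1 + e^{4.2300}) = 0.0143
P = 0.0143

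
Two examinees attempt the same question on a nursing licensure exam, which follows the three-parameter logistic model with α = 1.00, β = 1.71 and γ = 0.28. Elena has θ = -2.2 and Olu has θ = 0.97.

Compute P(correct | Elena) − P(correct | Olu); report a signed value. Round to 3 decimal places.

-0.218

P(θ) = γ + (1 − γ) · 1 / (1 + exp(−α(θ − β)))
P(Elena) = 0.2941  [exponent -3.9100]
P(Olu) = 0.5126  [exponent -0.7400]
Difference = 0.2941 − 0.5126 = -0.2184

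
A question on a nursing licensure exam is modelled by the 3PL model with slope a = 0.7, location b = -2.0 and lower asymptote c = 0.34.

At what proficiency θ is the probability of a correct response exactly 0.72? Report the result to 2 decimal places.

-1.56

P(θ) = c + (1 − c) · 1 / (1 + exp(−a(θ − b)))
Remove guessing floor: (0.72 − 0.34)/(1 − 0.34) = 0.5758
logit = ln(0.5758/0.4242) = 0.3054
θ = b + logit/(a) = -2.0 + 0.3054/0.7000 = -1.5637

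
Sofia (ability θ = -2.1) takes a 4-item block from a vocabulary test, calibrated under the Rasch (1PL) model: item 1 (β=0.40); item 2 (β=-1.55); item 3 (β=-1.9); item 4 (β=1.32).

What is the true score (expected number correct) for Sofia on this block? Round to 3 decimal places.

P(θ) = 1 / (1 + exp(−(θ − β)))
P_1 = 1/(1+e^{2.5000}) = 0.0759
P_2 = 1/(1+e^{0.5500}) = 0.3659
P_3 = 1/(1+e^{0.2000}) = 0.4502
P_4 = 1/(1+e^{3.4200}) = 0.0317
E[score] = 0.0759 + 0.3659 + 0.4502 + 0.0317 = 0.9236

0.924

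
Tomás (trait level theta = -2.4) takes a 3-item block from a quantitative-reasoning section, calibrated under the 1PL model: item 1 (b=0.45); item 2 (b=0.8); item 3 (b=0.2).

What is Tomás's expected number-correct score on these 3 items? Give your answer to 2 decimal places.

0.16

P(theta) = 1 / (1 + exp(−(theta − b)))
P_1 = 1/(1+e^{2.8500}) = 0.0547
P_2 = 1/(1+e^{3.2000}) = 0.0392
P_3 = 1/(1+e^{2.6000}) = 0.0691
E[score] = 0.0547 + 0.0392 + 0.0691 = 0.1630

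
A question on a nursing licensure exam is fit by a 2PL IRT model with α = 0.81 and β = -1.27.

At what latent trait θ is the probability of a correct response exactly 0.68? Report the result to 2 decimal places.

P(θ) = 1 / (1 + exp(−α(θ − β)))
logit = ln(0.6800/0.3200) = 0.7538
θ = β + logit/(α) = -1.27 + 0.7538/0.8100 = -0.3394

-0.34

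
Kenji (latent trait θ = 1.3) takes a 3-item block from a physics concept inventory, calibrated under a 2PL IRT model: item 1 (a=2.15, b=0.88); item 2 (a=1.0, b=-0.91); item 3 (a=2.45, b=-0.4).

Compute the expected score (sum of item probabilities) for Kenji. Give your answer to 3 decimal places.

P(θ) = 1 / (1 + exp(−a(θ − b)))
P_1 = 1/(1+e^{-0.9030}) = 0.7116
P_2 = 1/(1+e^{-2.2100}) = 0.9011
P_3 = 1/(1+e^{-4.1650}) = 0.9847
E[score] = 0.7116 + 0.9011 + 0.9847 = 2.5974

2.597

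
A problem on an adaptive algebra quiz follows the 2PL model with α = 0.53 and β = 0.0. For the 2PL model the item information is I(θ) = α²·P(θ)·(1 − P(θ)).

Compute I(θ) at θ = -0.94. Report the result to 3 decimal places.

P = 1/(1+e^{0.4982}) = 0.3780
P(1−P) = 0.3780 × 0.6220 = 0.2351
I = α² × P(1−P) = 0.53² × 0.2351 = 0.06604

0.066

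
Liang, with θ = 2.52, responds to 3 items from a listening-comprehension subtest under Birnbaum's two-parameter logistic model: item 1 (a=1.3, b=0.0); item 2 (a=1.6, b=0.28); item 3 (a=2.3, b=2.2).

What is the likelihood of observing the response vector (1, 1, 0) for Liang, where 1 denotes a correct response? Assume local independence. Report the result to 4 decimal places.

0.3037

P(θ) = 1 / (1 + exp(−a(θ − b)))
P_1 = 1/(1+e^{-3.2760}) = 0.9636
P_2 = 1/(1+e^{-3.5840}) = 0.9730
P_3 = 1/(1+e^{-0.7360}) = 0.6761
L = P_1 × P_2 × (1−P_3) = 0.9636 × 0.9730 × 0.3239 = 0.30366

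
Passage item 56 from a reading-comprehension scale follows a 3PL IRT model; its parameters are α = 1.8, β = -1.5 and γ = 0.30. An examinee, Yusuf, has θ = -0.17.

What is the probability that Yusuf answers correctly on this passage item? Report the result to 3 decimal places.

P(θ) = γ + (1 − γ) · 1 / (1 + exp(−α(θ − β)))
Exponent: 1.8 × (-0.17 − (-1.5)) = 2.3940
1/(1 + e^{-2.3940}) = 0.9164
P = 0.30 + 0.70 × 0.9164 = 0.9415

0.941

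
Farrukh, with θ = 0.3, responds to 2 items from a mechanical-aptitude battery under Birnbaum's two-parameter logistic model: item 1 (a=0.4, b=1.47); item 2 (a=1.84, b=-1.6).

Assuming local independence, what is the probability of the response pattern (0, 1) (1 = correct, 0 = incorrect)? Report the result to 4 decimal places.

P(θ) = 1 / (1 + exp(−a(θ − b)))
P_1 = 1/(1+e^{0.4680}) = 0.3851
P_2 = 1/(1+e^{-3.4960}) = 0.9706
L = (1−P_1) × P_2 = 0.6149 × 0.9706 = 0.59682

0.5968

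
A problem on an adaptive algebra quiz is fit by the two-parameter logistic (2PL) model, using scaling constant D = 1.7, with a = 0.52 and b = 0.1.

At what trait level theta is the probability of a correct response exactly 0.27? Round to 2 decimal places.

-1.03

P(theta) = 1 / (1 + exp(−D·a(theta − b)))
logit = ln(0.2700/0.7300) = -0.9946
theta = b + logit/(1.7·a) = 0.1 + (-0.9946)/0.8840 = -1.0251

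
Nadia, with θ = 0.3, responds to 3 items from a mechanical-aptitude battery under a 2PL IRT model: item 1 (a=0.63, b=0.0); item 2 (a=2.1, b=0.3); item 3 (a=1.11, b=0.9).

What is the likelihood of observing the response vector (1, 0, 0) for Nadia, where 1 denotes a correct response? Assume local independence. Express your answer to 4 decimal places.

0.1807

P(θ) = 1 / (1 + exp(−a(θ − b)))
P_1 = 1/(1+e^{-0.1890}) = 0.5471
P_2 = 1/(1+e^{0.0000}) = 0.5000
P_3 = 1/(1+e^{0.6660}) = 0.3394
L = P_1 × (1−P_2) × (1−P_3) = 0.5471 × 0.5000 × 0.6606 = 0.18071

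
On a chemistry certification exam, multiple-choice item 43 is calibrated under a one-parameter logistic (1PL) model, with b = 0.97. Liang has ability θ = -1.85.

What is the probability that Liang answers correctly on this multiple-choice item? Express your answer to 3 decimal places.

P(θ) = 1 / (1 + exp(−(θ − b)))
Exponent: (-1.85 − 0.97) = -2.8200
1/(1 + e^{2.8200}) = 0.0563
P = 0.0563

0.056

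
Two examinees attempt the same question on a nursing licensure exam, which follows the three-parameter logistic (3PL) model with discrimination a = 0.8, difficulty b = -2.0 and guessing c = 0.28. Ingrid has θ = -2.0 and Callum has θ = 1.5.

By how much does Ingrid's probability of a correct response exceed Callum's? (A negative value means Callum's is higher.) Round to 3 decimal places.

-0.319

P(θ) = c + (1 − c) · 1 / (1 + exp(−a(θ − b)))
P(Ingrid) = 0.6400  [exponent 0.0000]
P(Callum) = 0.9587  [exponent 2.8000]
Difference = 0.6400 − 0.9587 = -0.3187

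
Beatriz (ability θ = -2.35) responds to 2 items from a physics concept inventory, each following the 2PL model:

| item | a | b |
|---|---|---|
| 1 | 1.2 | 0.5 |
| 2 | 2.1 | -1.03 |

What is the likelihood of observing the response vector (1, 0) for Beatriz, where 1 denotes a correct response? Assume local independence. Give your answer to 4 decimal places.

0.0298

P(θ) = 1 / (1 + exp(−a(θ − b)))
P_1 = 1/(1+e^{3.4200}) = 0.0317
P_2 = 1/(1+e^{2.7720}) = 0.0589
L = P_1 × (1−P_2) = 0.0317 × 0.9411 = 0.02981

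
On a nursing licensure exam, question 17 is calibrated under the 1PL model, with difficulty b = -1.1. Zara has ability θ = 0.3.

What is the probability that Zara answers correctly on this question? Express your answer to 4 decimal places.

0.8022

P(θ) = 1 / (1 + exp(−(θ − b)))
Exponent: (0.3 − (-1.1)) = 1.4000
1/(1 + e^{-1.4000}) = 0.8022
P = 0.8022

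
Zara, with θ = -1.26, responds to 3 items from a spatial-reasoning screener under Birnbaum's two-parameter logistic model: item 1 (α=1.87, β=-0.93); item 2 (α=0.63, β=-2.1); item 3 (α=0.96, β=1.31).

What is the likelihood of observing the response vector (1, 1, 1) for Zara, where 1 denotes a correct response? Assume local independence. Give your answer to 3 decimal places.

0.017

P(θ) = 1 / (1 + exp(−α(θ − β)))
P_1 = 1/(1+e^{0.6171}) = 0.3504
P_2 = 1/(1+e^{-0.5292}) = 0.6293
P_3 = 1/(1+e^{2.4672}) = 0.0782
L = P_1 × P_2 × P_3 = 0.3504 × 0.6293 × 0.0782 = 0.01724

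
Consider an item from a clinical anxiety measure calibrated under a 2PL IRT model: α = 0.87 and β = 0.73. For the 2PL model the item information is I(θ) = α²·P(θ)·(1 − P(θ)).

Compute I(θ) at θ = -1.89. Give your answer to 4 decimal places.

P = 1/(1+e^{2.2794}) = 0.0928
P(1−P) = 0.0928 × 0.9072 = 0.0842
I = α² × P(1−P) = 0.87² × 0.0842 = 0.06375

0.0637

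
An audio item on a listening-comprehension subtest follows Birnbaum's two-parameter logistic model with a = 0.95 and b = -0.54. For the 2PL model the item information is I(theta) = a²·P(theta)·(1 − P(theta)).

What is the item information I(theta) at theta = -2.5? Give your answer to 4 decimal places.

P = 1/(1+e^{1.8620}) = 0.1345
P(1−P) = 0.1345 × 0.8655 = 0.1164
I = a² × P(1−P) = 0.95² × 0.1164 = 0.10504

0.1050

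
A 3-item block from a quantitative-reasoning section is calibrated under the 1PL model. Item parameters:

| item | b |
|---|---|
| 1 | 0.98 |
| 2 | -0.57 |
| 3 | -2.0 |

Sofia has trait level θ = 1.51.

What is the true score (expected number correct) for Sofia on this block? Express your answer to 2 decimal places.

P(θ) = 1 / (1 + exp(−(θ − b)))
P_1 = 1/(1+e^{-0.5300}) = 0.6295
P_2 = 1/(1+e^{-2.0800}) = 0.8889
P_3 = 1/(1+e^{-3.5100}) = 0.9710
E[score] = 0.6295 + 0.8889 + 0.9710 = 2.4894

2.49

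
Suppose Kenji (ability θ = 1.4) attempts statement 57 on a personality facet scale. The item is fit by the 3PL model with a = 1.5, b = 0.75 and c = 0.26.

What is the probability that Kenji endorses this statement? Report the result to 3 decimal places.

P(θ) = c + (1 − c) · 1 / (1 + exp(−a(θ − b)))
Exponent: 1.5 × (1.4 − 0.75) = 0.9750
1/(1 + e^{-0.9750}) = 0.7261
P = 0.26 + 0.74 × 0.7261 = 0.7973

0.797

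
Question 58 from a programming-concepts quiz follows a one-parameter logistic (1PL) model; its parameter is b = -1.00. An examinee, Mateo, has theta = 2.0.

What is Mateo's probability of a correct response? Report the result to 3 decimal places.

0.953

P(theta) = 1 / (1 + exp(−(theta − b)))
Exponent: (2.0 − (-1.00)) = 3.0000
1/(1 + e^{-3.0000}) = 0.9526
P = 0.9526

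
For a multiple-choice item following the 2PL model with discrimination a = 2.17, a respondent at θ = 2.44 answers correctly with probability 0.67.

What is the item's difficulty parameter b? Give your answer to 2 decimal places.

2.11

P(θ) = 1 / (1 + exp(−a(θ − b)))
logit(0.67) = ln(0.67/0.33) = 0.7082
b = θ − logit/(a) = 2.44 − 0.7082/2.1700 = 2.1136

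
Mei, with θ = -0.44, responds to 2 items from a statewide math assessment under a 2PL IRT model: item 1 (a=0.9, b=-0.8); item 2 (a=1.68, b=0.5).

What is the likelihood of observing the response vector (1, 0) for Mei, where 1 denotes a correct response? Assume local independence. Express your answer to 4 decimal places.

P(θ) = 1 / (1 + exp(−a(θ − b)))
P_1 = 1/(1+e^{-0.3240}) = 0.5803
P_2 = 1/(1+e^{1.5792}) = 0.1709
L = P_1 × (1−P_2) = 0.5803 × 0.8291 = 0.48112

0.4811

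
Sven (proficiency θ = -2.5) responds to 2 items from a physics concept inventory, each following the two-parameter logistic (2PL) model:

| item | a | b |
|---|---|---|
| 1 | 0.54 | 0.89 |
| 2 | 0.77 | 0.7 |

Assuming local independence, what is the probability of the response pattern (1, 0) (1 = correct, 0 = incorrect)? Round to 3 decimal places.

P(θ) = 1 / (1 + exp(−a(θ − b)))
P_1 = 1/(1+e^{1.8306}) = 0.1382
P_2 = 1/(1+e^{2.4640}) = 0.0784
L = P_1 × (1−P_2) = 0.1382 × 0.9216 = 0.12733

0.127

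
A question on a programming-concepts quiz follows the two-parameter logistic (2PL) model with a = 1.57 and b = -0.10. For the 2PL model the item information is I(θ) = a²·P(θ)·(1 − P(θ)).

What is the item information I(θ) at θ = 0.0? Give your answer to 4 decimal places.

0.6124

P = 1/(1+e^{-0.1570}) = 0.5392
P(1−P) = 0.5392 × 0.4608 = 0.2485
I = a² × P(1−P) = 1.57² × 0.2485 = 0.61244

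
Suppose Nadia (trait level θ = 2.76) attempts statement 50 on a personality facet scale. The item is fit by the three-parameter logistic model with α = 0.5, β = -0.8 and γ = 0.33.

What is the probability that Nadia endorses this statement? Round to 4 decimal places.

P(θ) = γ + (1 − γ) · 1 / (1 + exp(−α(θ − β)))
Exponent: 0.5 × (2.76 − (-0.8)) = 1.7800
1/(1 + e^{-1.7800}) = 0.8557
P = 0.33 + 0.67 × 0.8557 = 0.9033

0.9033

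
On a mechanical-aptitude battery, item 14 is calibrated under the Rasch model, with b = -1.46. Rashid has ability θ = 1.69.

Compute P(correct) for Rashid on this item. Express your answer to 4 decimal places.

0.9589

P(θ) = 1 / (1 + exp(−(θ − b)))
Exponent: (1.69 − (-1.46)) = 3.1500
1/(1 + e^{-3.1500}) = 0.9589
P = 0.9589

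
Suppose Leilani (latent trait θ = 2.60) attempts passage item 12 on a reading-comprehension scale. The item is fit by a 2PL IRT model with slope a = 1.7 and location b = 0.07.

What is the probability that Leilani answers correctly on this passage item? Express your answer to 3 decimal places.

P(θ) = 1 / (1 + exp(−a(θ − b)))
Exponent: 1.7 × (2.60 − 0.07) = 4.3010
1/(1 + e^{-4.3010}) = 0.9866

0.987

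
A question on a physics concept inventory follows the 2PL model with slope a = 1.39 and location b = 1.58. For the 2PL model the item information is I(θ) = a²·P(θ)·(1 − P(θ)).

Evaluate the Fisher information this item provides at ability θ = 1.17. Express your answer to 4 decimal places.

0.4458

P = 1/(1+e^{0.5699}) = 0.3613
P(1−P) = 0.3613 × 0.6387 = 0.2308
I = a² × P(1−P) = 1.39² × 0.2308 = 0.44583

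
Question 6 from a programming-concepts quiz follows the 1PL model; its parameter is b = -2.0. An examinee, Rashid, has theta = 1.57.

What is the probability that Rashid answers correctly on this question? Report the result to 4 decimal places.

0.9726

P(theta) = 1 / (1 + exp(−(theta − b)))
Exponent: (1.57 − (-2.0)) = 3.5700
1/(1 + e^{-3.5700}) = 0.9726
P = 0.9726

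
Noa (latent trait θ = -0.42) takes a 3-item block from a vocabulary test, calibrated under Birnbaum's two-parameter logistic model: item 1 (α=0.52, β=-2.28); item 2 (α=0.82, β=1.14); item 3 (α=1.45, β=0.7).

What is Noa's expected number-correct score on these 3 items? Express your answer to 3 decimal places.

1.107

P(θ) = 1 / (1 + exp(−α(θ − β)))
P_1 = 1/(1+e^{-0.9672}) = 0.7246
P_2 = 1/(1+e^{1.2792}) = 0.2177
P_3 = 1/(1+e^{1.6240}) = 0.1647
E[score] = 0.7246 + 0.2177 + 0.1647 = 1.1069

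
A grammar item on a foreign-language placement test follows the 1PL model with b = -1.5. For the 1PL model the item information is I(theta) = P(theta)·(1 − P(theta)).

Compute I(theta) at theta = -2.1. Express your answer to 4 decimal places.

0.2288

P = 1/(1+e^{0.6000}) = 0.3543
P(1−P) = 0.3543 × 0.6457 = 0.2288
I = P(1−P) = 0.22878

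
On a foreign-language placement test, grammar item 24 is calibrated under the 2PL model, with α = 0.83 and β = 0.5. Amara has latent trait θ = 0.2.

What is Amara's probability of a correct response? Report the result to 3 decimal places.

P(θ) = 1 / (1 + exp(−α(θ − β)))
Exponent: 0.83 × (0.2 − 0.5) = -0.2490
1/(1 + e^{0.2490}) = 0.4381

0.438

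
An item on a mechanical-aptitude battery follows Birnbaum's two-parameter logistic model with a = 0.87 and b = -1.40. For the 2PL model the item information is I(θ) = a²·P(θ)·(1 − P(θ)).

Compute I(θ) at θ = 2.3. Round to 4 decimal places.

0.0280

P = 1/(1+e^{-3.2190}) = 0.9615
P(1−P) = 0.9615 × 0.0385 = 0.0370
I = a² × P(1−P) = 0.87² × 0.0370 = 0.02799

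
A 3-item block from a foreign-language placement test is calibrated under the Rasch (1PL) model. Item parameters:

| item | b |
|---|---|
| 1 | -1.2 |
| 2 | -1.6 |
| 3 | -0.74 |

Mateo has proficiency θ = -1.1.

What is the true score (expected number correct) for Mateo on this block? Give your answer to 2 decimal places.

1.56

P(θ) = 1 / (1 + exp(−(θ − b)))
P_1 = 1/(1+e^{-0.1000}) = 0.5250
P_2 = 1/(1+e^{-0.5000}) = 0.6225
P_3 = 1/(1+e^{0.3600}) = 0.4110
E[score] = 0.5250 + 0.6225 + 0.4110 = 1.5584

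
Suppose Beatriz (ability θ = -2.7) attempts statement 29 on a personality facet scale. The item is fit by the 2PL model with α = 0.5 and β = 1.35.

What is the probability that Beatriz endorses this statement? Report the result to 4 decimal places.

P(θ) = 1 / (1 + exp(−α(θ − β)))
Exponent: 0.5 × (-2.7 − 1.35) = -2.0250
1/(1 + e^{2.0250}) = 0.1166

0.1166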